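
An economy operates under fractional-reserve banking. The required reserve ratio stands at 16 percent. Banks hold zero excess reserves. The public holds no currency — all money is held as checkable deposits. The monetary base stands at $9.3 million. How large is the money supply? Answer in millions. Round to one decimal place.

With no currency drain or excess reserves, the money multiplier is m = 1/rr = 1/0.16 = 6.25.
Money supply M = m × MB = 6.25 × 9.3 = 58.125 million.

$58.1 million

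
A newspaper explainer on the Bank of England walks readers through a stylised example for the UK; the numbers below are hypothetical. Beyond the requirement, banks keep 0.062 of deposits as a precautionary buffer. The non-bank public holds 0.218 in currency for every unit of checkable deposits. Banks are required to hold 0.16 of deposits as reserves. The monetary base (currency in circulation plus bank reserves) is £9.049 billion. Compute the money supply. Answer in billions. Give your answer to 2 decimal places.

£25.05 billion

The money multiplier is m = (1 + c) / (rr + e + c) = (1 + 0.218) / (0.16 + 0.062 + 0.218) ≈ 2.7682.
So M = m × MB = 2.7682 × 9.049 ≈ 25.0494 billion.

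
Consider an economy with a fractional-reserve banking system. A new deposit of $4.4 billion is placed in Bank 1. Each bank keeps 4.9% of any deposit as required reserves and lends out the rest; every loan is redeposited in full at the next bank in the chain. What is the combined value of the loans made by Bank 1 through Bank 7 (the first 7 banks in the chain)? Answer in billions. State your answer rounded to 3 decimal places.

$25.320 billion

Bank i lends (1 − rr)^i of the original deposit: Bank 1 lends 4.4·0.9510 = 4.1844, Bank 2 lends 4.4·0.9510² ≈ 3.9794, and so on.
Summing a geometric series: total = 4.4·[0.9510·(1 − 0.9510^7) / (1 − 0.9510)] ≈ 25.3200 billion.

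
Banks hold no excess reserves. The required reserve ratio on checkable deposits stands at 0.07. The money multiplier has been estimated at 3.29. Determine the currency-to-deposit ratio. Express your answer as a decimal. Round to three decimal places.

0.336

Using m = 3.29. From m = (1 + c)/(c + rr + e), rearranging gives 1 + c = m·(c + rr + e), so c·(1 − m) = m·(rr + e) − 1.
Hence c = [m·(rr + e) − 1]/(1 − m) = [3.29 × (0.07 + 0) − 1] / (1 − 3.29) ≈ 0.336114.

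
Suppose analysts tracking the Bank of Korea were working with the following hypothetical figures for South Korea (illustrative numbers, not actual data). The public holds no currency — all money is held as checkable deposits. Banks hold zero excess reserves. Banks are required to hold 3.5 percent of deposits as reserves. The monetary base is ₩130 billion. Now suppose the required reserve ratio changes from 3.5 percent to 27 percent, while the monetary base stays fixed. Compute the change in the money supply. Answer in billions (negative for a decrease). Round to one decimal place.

Initially m₁ = 1 / (0.035) ≈ 28.57143, so M₁ = 28.57143 × 130 = 3714.2859 billion.
After the change m₂ = 1 / (0.27) ≈ 3.70370, so M₂ = 3.70370 × 130 = 481.481 billion.
ΔM = M₂ − M₁ = 481.481 − 3714.2859 = -3232.8049 billion.

-3232.8 billion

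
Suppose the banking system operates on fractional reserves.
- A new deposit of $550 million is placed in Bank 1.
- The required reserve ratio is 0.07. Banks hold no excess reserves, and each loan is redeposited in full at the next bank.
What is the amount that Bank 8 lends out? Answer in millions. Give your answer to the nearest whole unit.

Each bank lends a fraction (1 − rr) = 0.9300 of the deposit it receives, so Bank 8 receives 550·0.9300^7 and lends 550·0.9300^8 ≈ 307.7700 million.

$308 million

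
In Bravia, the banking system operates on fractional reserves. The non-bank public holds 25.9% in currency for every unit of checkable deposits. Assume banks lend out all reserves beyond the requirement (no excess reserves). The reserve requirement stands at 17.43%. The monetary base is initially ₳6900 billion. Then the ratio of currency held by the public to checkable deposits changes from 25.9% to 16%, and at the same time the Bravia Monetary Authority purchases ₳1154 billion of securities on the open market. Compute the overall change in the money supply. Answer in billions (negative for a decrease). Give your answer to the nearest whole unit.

Before: m₁ = (1 + 0.259) / (0.1743 + 0.259) ≈ 2.90561, MB₁ = 6900, so M₁ = 2.90561 × 6900 = 20048.709 billion.
After: m₂ = (1 + 0.16) / (0.1743 + 0.16) ≈ 3.46994, MB₂ = 6900 + 1154 = 8054, so M₂ = 3.46994 × 8054 ≈ 27946.8968 billion.
ΔM = M₂ − M₁ = 27946.8968 − 20048.709 = 7898.1878 billion.

₳7898 billion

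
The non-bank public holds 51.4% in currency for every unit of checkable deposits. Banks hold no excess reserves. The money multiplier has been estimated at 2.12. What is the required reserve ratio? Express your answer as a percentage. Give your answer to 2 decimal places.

20.02%

Using m = 2.12. Since m = (1 + c)/(c + rr + e), the denominator satisfies c + rr + e = (1 + c)/m = (1 + 0.514) / 2.12 ≈ 0.714151.
With c = 0.514 and e = 0, the required reserve ratio is 0.714151 − 0.514 − 0 = 0.200151.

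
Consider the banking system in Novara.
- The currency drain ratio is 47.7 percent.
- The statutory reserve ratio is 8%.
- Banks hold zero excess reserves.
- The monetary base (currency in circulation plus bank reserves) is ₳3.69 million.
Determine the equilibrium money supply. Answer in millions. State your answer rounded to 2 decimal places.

₳9.78 million

The money multiplier is m = (1 + c) / (rr + c) = (1 + 0.477) / (0.08 + 0.477) ≈ 2.6517.
So M = m × MB = 2.6517 × 3.69 ≈ 9.7848 million.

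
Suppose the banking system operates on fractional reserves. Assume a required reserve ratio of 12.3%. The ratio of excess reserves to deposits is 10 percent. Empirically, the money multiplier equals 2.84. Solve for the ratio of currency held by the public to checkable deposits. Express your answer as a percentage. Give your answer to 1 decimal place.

19.9%

Using m = 2.84. From m = (1 + c)/(c + rr + e), rearranging gives 1 + c = m·(c + rr + e), so c·(1 − m) = m·(rr + e) − 1.
Hence c = [m·(rr + e) − 1]/(1 − m) = [2.84 × (0.123 + 0.1) − 1] / (1 − 2.84) ≈ 0.199283.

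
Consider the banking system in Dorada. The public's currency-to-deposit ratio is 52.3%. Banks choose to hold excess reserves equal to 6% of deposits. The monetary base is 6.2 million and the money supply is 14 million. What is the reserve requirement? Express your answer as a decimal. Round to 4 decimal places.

Using m = M/MB = 14/6.2 ≈ 2.258065. Since m = (1 + c)/(c + rr + e), the denominator satisfies c + rr + e = (1 + c)/m = (1 + 0.523) / 2.258065 ≈ 0.674471.
With c = 0.523 and e = 0.06, the reserve requirement is 0.674471 − 0.523 − 0.06 = 0.091471.

0.0915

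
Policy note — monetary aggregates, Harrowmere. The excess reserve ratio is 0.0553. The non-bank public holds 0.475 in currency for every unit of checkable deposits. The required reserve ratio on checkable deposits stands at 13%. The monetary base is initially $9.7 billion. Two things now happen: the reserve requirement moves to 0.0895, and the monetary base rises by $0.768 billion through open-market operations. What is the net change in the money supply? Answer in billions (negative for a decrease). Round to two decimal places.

Before: m₁ = (1 + 0.475) / (0.13 + 0.0553 + 0.475) ≈ 2.23383, MB₁ = 9.7, so M₁ = 2.23383 × 9.7 ≈ 21.6682 billion.
After: m₂ = (1 + 0.475) / (0.0895 + 0.0553 + 0.475) ≈ 2.37980, MB₂ = 9.7 + 0.768 = 10.468, so M₂ = 2.37980 × 10.468 ≈ 24.9117 billion.
ΔM = M₂ − M₁ = 24.9117 − 21.6682 = 3.2435 billion.

$3.24 billion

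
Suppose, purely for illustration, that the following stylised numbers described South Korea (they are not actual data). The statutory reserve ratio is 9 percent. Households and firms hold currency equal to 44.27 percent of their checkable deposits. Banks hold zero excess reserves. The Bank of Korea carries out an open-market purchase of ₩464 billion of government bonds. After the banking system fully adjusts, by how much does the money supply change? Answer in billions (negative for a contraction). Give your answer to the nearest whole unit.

The money multiplier is m = (1 + c) / (rr + c) = (1 + 0.4427) / (0.09 + 0.4427) ≈ 2.7083.
The purchase adds 464 billion of base, so ΔM = m × ΔMB = 2.7083 × (+464) = 1256.6512 billion.

₩1257 billion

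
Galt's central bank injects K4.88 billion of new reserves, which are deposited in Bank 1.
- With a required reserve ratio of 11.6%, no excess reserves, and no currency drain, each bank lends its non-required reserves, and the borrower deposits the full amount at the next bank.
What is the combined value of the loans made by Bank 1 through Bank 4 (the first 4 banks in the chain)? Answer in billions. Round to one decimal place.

Bank i lends (1 − rr)^i of the original deposit: Bank 1 lends 4.88·0.8840 ≈ 4.3139, Bank 2 lends 4.88·0.8840² ≈ 3.8135, and so on.
Summing a geometric series: total = 4.88·[0.8840·(1 − 0.8840^4) / (1 − 0.8840)] ≈ 14.4787 billion.

K14.5 billion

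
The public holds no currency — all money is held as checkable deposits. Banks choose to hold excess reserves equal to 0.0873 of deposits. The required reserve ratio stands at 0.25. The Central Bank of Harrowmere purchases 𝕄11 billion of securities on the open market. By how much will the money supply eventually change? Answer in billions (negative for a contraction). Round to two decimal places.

The money multiplier is m = 1 / (rr + e) = 1 / (0.25 + 0.0873) ≈ 2.96472.
The purchase adds 11 billion of base, so ΔM = m × ΔMB = 2.96472 × (+11) ≈ 32.6119 billion.

𝕄32.61 billion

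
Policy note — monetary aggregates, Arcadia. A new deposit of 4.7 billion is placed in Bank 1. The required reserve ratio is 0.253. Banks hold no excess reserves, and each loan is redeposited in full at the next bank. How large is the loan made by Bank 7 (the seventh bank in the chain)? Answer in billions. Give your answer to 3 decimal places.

0.610 billion

Each bank lends a fraction (1 − rr) = 0.7470 of the deposit it receives, so Bank 7 receives 4.7·0.7470^6 and lends 4.7·0.7470^7 ≈ 0.6100 billion.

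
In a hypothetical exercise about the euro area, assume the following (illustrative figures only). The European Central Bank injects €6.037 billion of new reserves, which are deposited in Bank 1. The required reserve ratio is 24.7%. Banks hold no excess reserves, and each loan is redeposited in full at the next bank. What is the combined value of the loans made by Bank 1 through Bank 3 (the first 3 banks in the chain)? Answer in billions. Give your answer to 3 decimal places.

Bank i lends (1 − rr)^i of the original deposit: Bank 1 lends 6.037·0.7530 ≈ 4.5459, Bank 2 lends 6.037·0.7530² ≈ 3.4230, and so on.
Summing a geometric series: total = 6.037·[0.7530·(1 − 0.7530^3) / (1 − 0.7530)] ≈ 10.5464 billion.

€10.546 billion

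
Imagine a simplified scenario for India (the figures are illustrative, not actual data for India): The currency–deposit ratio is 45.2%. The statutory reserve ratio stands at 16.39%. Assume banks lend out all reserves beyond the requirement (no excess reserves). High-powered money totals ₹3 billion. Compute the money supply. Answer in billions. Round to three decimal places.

₹7.073 billion

The money multiplier is m = (1 + c) / (rr + c) = (1 + 0.452) / (0.1639 + 0.452) ≈ 2.35753.
So M = m × MB = 2.35753 × 3 ≈ 7.0726 billion.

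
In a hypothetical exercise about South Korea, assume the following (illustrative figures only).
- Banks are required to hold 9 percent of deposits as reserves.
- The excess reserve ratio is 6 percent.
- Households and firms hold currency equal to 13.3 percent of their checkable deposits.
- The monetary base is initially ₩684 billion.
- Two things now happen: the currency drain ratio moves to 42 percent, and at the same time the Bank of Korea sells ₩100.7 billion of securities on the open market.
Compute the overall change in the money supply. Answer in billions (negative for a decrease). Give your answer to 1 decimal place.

Before: m₁ = (1 + 0.133) / (0.09 + 0.06 + 0.133) ≈ 4.00353, MB₁ = 684, so M₁ = 4.00353 × 684 ≈ 2738.4145 billion.
After: m₂ = (1 + 0.42) / (0.09 + 0.06 + 0.42) ≈ 2.49123, MB₂ = 684 − 100.7 = 583.3, so M₂ = 2.49123 × 583.3 ≈ 1453.1345 billion.
ΔM = M₂ − M₁ = 1453.1345 − 2738.4145 = -1285.28 billion.

-1285.3 billion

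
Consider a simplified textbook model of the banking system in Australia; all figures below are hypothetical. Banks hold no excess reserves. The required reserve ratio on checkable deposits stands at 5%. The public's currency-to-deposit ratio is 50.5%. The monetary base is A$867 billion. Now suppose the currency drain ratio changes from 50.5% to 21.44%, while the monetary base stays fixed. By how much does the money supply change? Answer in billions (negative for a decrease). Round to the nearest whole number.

A$1631 billion

Initially m₁ = (1 + 0.505) / (0.05 + 0.505) ≈ 2.7117, so M₁ = 2.7117 × 867 = 2351.0439 billion.
After the change m₂ = (1 + 0.2144) / (0.05 + 0.2144) ≈ 4.5930, so M₂ = 4.5930 × 867 = 3982.131 billion.
ΔM = M₂ − M₁ = 3982.131 − 2351.0439 = 1631.0871 billion.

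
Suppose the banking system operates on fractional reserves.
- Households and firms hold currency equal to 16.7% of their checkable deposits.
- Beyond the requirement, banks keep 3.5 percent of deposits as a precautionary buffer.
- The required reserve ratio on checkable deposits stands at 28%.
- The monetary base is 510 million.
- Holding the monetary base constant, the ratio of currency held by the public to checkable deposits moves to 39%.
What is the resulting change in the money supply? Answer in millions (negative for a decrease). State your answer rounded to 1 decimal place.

Initially m₁ = (1 + 0.167) / (0.28 + 0.035 + 0.167) ≈ 2.42116, so M₁ = 2.42116 × 510 = 1234.7916 million.
After the change m₂ = (1 + 0.39) / (0.28 + 0.035 + 0.39) ≈ 1.97163, so M₂ = 1.97163 × 510 = 1005.5313 million.
ΔM = M₂ − M₁ = 1005.5313 − 1234.7916 = -229.2603 million.

-229.3 million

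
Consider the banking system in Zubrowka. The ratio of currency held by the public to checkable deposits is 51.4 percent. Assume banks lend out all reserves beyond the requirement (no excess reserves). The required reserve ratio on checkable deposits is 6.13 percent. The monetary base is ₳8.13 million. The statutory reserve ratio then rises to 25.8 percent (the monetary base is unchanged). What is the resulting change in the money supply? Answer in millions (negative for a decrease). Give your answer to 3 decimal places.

Initially m₁ = (1 + 0.514) / (0.0613 + 0.514) ≈ 2.63167, so M₁ = 2.63167 × 8.13 ≈ 21.3955 million.
After the change m₂ = (1 + 0.514) / (0.258 + 0.514) ≈ 1.96114, so M₂ = 1.96114 × 8.13 ≈ 15.9441 million.
ΔM = M₂ − M₁ = 15.9441 − 21.3955 = -5.4514 million.

-5.451 million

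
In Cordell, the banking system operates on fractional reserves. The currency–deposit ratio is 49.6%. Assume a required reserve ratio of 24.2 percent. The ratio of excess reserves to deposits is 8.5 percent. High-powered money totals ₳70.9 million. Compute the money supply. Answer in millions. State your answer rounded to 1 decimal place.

₳128.9 million

The money multiplier is m = (1 + c) / (rr + e + c) = (1 + 0.496) / (0.242 + 0.085 + 0.496) ≈ 1.8177.
So M = m × MB = 1.8177 × 70.9 ≈ 128.8749 million.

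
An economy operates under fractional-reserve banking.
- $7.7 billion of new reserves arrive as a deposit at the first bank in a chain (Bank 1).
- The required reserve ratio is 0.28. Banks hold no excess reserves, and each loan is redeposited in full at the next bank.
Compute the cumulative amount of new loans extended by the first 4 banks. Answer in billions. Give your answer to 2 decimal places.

$14.48 billion

Bank i lends (1 − rr)^i of the original deposit: Bank 1 lends 7.7·0.7200 = 5.5440, Bank 2 lends 7.7·0.7200² ≈ 3.9917, and so on.
Summing a geometric series: total = 7.7·[0.7200·(1 − 0.7200^4) / (1 − 0.7200)] ≈ 14.4790 billion.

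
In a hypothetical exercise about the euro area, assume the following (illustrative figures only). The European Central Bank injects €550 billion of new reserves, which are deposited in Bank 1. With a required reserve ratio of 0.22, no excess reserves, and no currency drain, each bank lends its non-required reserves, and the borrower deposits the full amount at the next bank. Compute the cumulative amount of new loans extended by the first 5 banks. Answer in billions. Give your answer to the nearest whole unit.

Bank i lends (1 − rr)^i of the original deposit: Bank 1 lends 550·0.7800 = 429.0000, Bank 2 lends 550·0.7800² = 334.6200, and so on.
Summing a geometric series: total = 550·[0.7800·(1 − 0.7800^5) / (1 − 0.7800)] ≈ 1387.0010 billion.

€1387 billion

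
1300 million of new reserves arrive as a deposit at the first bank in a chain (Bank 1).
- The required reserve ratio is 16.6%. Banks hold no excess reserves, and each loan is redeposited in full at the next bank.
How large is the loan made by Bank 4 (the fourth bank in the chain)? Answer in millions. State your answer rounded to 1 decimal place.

Each bank lends a fraction (1 − rr) = 0.8340 of the deposit it receives, so Bank 4 receives 1300·0.8340^3 and lends 1300·0.8340^4 ≈ 628.9376 million.

628.9 million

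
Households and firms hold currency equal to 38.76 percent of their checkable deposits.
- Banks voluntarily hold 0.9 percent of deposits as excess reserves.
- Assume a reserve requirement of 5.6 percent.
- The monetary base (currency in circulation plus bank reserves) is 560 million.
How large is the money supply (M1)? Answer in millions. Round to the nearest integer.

1717 million

The money multiplier is m = (1 + c) / (rr + e + c) = (1 + 0.3876) / (0.056 + 0.009 + 0.3876) ≈ 3.0658.
So M = m × MB = 3.0658 × 560 = 1716.848 million.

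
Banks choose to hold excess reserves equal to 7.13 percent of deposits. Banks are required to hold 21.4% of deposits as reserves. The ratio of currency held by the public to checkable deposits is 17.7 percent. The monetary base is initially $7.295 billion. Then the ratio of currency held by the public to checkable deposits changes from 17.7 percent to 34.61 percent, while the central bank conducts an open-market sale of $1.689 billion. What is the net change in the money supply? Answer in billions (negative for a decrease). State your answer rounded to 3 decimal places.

Before: m₁ = (1 + 0.177) / (0.214 + 0.0713 + 0.177) ≈ 2.54597, MB₁ = 7.295, so M₁ = 2.54597 × 7.295 ≈ 18.5729 billion.
After: m₂ = (1 + 0.3461) / (0.214 + 0.0713 + 0.3461) ≈ 2.13193, MB₂ = 7.295 − 1.689 = 5.606, so M₂ = 2.13193 × 5.606 ≈ 11.9516 billion.
ΔM = M₂ − M₁ = 11.9516 − 18.5729 = -6.6213 billion.

-6.621 billion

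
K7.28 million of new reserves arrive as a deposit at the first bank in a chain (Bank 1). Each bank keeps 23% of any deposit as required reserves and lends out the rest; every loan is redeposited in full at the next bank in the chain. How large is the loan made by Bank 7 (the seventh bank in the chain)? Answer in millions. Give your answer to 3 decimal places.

K1.168 million

Each bank lends a fraction (1 − rr) = 0.7700 of the deposit it receives, so Bank 7 receives 7.28·0.7700^6 and lends 7.28·0.7700^7 ≈ 1.1683 million.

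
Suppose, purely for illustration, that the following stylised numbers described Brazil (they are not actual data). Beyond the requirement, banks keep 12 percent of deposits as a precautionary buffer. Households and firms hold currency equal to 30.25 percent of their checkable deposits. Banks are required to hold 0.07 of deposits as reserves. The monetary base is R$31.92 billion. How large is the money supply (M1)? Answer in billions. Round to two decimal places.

R$84.42 billion

The money multiplier is m = (1 + c) / (rr + e + c) = (1 + 0.3025) / (0.07 + 0.12 + 0.3025) ≈ 2.64467.
So M = m × MB = 2.64467 × 31.92 ≈ 84.4179 billion.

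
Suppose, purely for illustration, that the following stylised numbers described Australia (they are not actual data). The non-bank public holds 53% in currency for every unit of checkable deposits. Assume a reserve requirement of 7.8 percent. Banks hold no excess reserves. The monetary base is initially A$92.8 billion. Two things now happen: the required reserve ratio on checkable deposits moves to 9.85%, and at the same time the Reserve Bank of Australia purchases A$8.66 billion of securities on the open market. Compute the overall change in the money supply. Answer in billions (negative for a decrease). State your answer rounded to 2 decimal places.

A$13.46 billion

Before: m₁ = (1 + 0.53) / (0.078 + 0.53) ≈ 2.516447, MB₁ = 92.8, so M₁ = 2.516447 × 92.8 ≈ 233.5263 billion.
After: m₂ = (1 + 0.53) / (0.0985 + 0.53) ≈ 2.434368, MB₂ = 92.8 + 8.66 = 101.46, so M₂ = 2.434368 × 101.46 ≈ 246.991 billion.
ΔM = M₂ − M₁ = 246.991 − 233.5263 = 13.4647 billion.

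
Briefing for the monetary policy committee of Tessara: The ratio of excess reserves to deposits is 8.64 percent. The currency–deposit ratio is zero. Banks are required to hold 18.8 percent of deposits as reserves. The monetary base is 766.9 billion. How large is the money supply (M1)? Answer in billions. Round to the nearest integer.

2795 billion

The money multiplier is m = 1 / (rr + e) = 1 / (0.188 + 0.0864) ≈ 3.6443.
So M = m × MB = 3.6443 × 766.9 ≈ 2794.8137 billion.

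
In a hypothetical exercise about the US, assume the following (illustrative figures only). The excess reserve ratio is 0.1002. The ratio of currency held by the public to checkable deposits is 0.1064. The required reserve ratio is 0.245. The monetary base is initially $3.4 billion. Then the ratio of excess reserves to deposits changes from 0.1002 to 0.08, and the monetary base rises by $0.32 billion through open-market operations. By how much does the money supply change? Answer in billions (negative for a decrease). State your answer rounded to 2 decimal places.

$1.21 billion

Before: m₁ = (1 + 0.1064) / (0.245 + 0.1002 + 0.1064) ≈ 2.45, MB₁ = 3.4, so M₁ = 2.45 × 3.4 = 8.33 billion.
After: m₂ = (1 + 0.1064) / (0.245 + 0.08 + 0.1064) ≈ 2.5647, MB₂ = 3.4 + 0.32 = 3.72, so M₂ = 2.5647 × 3.72 ≈ 9.5407 billion.
ΔM = M₂ − M₁ = 9.5407 − 8.33 = 1.2107 billion.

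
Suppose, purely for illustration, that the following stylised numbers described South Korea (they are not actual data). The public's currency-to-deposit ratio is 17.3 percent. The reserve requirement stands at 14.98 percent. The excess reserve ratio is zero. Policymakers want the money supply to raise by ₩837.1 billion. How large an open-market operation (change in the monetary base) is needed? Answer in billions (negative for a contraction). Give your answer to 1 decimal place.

₩230.4 billion

The money multiplier is m = (1 + c) / (rr + c) = (1 + 0.173) / (0.1498 + 0.173) ≈ 3.63383.
ΔMB = ΔM / m = (+837.1) / 3.63383 ≈ 230.363 billion.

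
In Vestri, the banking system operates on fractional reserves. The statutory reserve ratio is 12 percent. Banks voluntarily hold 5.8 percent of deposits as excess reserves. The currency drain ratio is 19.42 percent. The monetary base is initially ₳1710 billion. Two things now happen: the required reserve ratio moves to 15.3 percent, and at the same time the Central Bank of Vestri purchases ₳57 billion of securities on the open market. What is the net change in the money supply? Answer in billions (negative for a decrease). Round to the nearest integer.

-279 billion

Before: m₁ = (1 + 0.1942) / (0.12 + 0.058 + 0.1942) ≈ 3.20849, MB₁ = 1710, so M₁ = 3.20849 × 1710 = 5486.5179 billion.
After: m₂ = (1 + 0.1942) / (0.153 + 0.058 + 0.1942) ≈ 2.94719, MB₂ = 1710 + 57 = 1767, so M₂ = 2.94719 × 1767 ≈ 5207.6847 billion.
ΔM = M₂ − M₁ = 5207.6847 − 5486.5179 = -278.8332 billion.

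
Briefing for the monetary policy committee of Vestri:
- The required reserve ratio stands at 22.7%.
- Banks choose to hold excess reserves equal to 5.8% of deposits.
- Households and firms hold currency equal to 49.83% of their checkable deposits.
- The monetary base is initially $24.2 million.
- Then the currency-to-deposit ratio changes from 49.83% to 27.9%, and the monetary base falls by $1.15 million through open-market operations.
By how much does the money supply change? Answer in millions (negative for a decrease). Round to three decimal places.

$5.981 million

Before: m₁ = (1 + 0.4983) / (0.227 + 0.058 + 0.4983) ≈ 1.912805, MB₁ = 24.2, so M₁ = 1.912805 × 24.2 ≈ 46.2899 million.
After: m₂ = (1 + 0.279) / (0.227 + 0.058 + 0.279) ≈ 2.267730, MB₂ = 24.2 − 1.15 = 23.05, so M₂ = 2.267730 × 23.05 ≈ 52.2712 million.
ΔM = M₂ − M₁ = 52.2712 − 46.2899 = 5.9813 million.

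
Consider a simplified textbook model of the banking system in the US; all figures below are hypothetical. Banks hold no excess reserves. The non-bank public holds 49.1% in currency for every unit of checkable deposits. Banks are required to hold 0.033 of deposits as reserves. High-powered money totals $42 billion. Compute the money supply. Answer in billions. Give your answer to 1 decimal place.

The money multiplier is m = (1 + c) / (rr + c) = (1 + 0.491) / (0.033 + 0.491) ≈ 2.8454.
So M = m × MB = 2.8454 × 42 = 119.5068 billion.

$119.5 billion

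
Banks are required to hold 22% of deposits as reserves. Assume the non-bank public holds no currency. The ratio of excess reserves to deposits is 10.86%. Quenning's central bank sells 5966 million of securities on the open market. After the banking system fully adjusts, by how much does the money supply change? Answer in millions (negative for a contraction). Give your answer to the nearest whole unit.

-18156 million

The money multiplier is m = 1 / (rr + e) = 1 / (0.22 + 0.1086) ≈ 3.04321.
The sale removes 5966 million of base, so ΔM = m × ΔMB = 3.04321 × (−5966) ≈ -18155.7909 million.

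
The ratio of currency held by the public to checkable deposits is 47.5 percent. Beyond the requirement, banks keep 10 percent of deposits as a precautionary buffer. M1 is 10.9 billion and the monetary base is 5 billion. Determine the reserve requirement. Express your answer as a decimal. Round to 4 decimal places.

Using m = M/MB = 10.9/5 = 2.180000. Since m = (1 + c)/(c + rr + e), the denominator satisfies c + rr + e = (1 + c)/m = (1 + 0.475) / 2.180000 ≈ 0.676606.
With c = 0.475 and e = 0.1, the reserve requirement is 0.676606 − 0.475 − 0.1 = 0.101606.

0.1016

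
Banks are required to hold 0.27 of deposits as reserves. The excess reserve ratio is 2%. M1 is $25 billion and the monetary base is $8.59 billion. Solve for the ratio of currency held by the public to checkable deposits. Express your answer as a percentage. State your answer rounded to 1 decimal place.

Using m = M/MB = 25/8.59 ≈ 2.910361. From m = (1 + c)/(c + rr + e), rearranging gives 1 + c = m·(c + rr + e), so c·(1 − m) = m·(rr + e) − 1.
Hence c = [m·(rr + e) − 1]/(1 − m) = [2.910361 × (0.27 + 0.02) − 1] / (1 − 2.910361) ≈ 0.081658.

8.2%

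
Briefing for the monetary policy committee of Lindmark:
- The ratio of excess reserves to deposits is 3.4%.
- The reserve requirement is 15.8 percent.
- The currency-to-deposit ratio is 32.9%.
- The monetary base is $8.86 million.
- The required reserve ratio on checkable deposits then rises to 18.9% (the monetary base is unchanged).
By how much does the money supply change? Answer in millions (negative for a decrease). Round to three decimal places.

-1.269 million

Initially m₁ = (1 + 0.329) / (0.158 + 0.034 + 0.329) ≈ 2.55086, so M₁ = 2.55086 × 8.86 ≈ 22.6006 million.
After the change m₂ = (1 + 0.329) / (0.189 + 0.034 + 0.329) ≈ 2.40761, so M₂ = 2.40761 × 8.86 ≈ 21.3314 million.
ΔM = M₂ − M₁ = 21.3314 − 22.6006 = -1.2692 million.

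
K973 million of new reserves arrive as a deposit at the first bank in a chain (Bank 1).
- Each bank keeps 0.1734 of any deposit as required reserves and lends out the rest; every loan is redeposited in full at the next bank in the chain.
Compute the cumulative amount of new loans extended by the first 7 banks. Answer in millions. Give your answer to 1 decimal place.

Bank i lends (1 − rr)^i of the original deposit: Bank 1 lends 973·0.8266 = 804.2818, Bank 2 lends 973·0.8266² ≈ 664.8193, and so on.
Summing a geometric series: total = 973·[0.8266·(1 − 0.8266^7) / (1 − 0.8266)] ≈ 3415.3019 million.

K3415.3 million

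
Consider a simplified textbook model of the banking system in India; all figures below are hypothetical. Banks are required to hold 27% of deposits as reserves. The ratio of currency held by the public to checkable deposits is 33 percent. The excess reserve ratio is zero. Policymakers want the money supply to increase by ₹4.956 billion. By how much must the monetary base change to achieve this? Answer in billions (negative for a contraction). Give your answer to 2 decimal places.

₹2.24 billion

The money multiplier is m = (1 + c) / (rr + c) = (1 + 0.33) / (0.27 + 0.33) ≈ 2.2167.
ΔMB = ΔM / m = (+4.956) / 2.2167 ≈ 2.2358 billion.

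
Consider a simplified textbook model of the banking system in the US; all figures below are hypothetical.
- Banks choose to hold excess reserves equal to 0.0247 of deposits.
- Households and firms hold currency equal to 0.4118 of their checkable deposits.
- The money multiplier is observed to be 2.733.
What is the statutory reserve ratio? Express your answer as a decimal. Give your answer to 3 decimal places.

Using m = 2.733. Since m = (1 + c)/(c + rr + e), the denominator satisfies c + rr + e = (1 + c)/m = (1 + 0.4118) / 2.733 ≈ 0.516575.
With c = 0.4118 and e = 0.0247, the statutory reserve ratio is 0.516575 − 0.4118 − 0.0247 = 0.080075.

0.080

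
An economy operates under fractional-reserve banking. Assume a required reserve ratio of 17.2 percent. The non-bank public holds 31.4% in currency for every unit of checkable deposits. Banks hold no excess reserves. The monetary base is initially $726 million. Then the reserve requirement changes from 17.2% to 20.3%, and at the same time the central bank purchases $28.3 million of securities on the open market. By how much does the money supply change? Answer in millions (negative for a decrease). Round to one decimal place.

-45.8 million

Before: m₁ = (1 + 0.314) / (0.172 + 0.314) ≈ 2.70370, MB₁ = 726, so M₁ = 2.70370 × 726 = 1962.8862 million.
After: m₂ = (1 + 0.314) / (0.203 + 0.314) ≈ 2.54159, MB₂ = 726 + 28.3 = 754.3, so M₂ = 2.54159 × 754.3 ≈ 1917.1213 million.
ΔM = M₂ − M₁ = 1917.1213 − 1962.8862 = -45.7649 million.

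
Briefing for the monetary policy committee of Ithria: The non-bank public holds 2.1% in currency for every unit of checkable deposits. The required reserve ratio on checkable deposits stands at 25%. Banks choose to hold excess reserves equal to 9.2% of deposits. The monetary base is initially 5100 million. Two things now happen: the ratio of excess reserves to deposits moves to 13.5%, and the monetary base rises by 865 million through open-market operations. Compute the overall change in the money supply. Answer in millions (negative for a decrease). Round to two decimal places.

656.02 million

Before: m₁ = (1 + 0.021) / (0.25 + 0.092 + 0.021) ≈ 2.8126722, MB₁ = 5100, so M₁ = 2.8126722 × 5100 ≈ 14344.6282 million.
After: m₂ = (1 + 0.021) / (0.25 + 0.135 + 0.021) ≈ 2.5147783, MB₂ = 5100 + 865 = 5965, so M₂ = 2.5147783 × 5965 ≈ 15000.6526 million.
ΔM = M₂ − M₁ = 15000.6526 − 14344.6282 = 656.0244 million.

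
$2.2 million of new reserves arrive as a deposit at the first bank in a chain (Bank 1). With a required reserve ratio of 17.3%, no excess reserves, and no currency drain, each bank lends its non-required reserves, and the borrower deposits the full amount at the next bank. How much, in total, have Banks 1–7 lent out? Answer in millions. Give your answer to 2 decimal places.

Bank i lends (1 − rr)^i of the original deposit: Bank 1 lends 2.2·0.8270 = 1.8194, Bank 2 lends 2.2·0.8270² ≈ 1.5046, and so on.
Summing a geometric series: total = 2.2·[0.8270·(1 − 0.8270^7) / (1 − 0.8270)] ≈ 7.7344 million.

$7.73 million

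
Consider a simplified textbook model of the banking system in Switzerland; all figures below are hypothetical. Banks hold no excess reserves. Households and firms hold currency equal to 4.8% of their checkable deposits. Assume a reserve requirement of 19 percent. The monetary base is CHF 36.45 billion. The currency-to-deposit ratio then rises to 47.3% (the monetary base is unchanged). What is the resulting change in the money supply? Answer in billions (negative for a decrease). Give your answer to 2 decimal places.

-79.52 billion

Initially m₁ = (1 + 0.048) / (0.19 + 0.048) ≈ 4.40336, so M₁ = 4.40336 × 36.45 ≈ 160.5025 billion.
After the change m₂ = (1 + 0.473) / (0.19 + 0.473) ≈ 2.22172, so M₂ = 2.22172 × 36.45 ≈ 80.9817 billion.
ΔM = M₂ − M₁ = 80.9817 − 160.5025 = -79.5208 billion.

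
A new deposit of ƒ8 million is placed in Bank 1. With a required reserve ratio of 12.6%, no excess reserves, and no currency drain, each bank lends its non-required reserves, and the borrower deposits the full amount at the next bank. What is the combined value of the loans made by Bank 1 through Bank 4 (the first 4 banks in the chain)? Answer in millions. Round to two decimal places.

Bank i lends (1 − rr)^i of the original deposit: Bank 1 lends 8·0.8740 = 6.9920, Bank 2 lends 8·0.8740² ≈ 6.1110, and so on.
Summing a geometric series: total = 8·[0.8740·(1 − 0.8740^4) / (1 − 0.8740)] ≈ 23.1121 million.

ƒ23.11 million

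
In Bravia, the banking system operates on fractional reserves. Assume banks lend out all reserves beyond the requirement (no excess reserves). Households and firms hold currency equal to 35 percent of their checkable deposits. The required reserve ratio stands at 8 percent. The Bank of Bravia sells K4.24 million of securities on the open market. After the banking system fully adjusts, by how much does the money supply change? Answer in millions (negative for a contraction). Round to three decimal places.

-13.312 million

The money multiplier is m = (1 + c) / (rr + c) = (1 + 0.35) / (0.08 + 0.35) ≈ 3.13953.
The sale removes 4.24 million of base, so ΔM = m × ΔMB = 3.13953 × (−4.24) ≈ -13.3116 million.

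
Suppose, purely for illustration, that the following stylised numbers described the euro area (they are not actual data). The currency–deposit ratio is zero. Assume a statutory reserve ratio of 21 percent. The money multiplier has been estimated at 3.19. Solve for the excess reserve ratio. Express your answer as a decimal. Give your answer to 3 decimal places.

Using m = 3.19. Since m = (1 + c)/(c + rr + e), the denominator satisfies c + rr + e = (1 + c)/m = (1 + 0) / 3.19 ≈ 0.313480.
With c = 0 and rr = 0.21, the excess reserve ratio is 0.313480 − 0 − 0.21 = 0.10348.

0.103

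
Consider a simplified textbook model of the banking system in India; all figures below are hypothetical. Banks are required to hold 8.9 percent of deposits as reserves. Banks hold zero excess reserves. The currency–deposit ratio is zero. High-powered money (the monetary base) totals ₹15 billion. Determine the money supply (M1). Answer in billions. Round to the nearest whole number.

₹169 billion

With no currency drain or excess reserves, the money multiplier is m = 1/rr = 1/0.089 ≈ 11.2360.
Money supply M = m × MB = 11.2360 × 15 = 168.54 billion.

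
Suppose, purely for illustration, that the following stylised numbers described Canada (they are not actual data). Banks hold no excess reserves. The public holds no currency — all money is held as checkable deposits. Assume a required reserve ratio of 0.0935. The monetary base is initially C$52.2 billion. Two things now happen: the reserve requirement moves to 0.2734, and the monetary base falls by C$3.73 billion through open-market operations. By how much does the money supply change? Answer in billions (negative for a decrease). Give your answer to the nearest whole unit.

Before: m₁ = 1 / (0.0935) ≈ 10.6952, MB₁ = 52.2, so M₁ = 10.6952 × 52.2 ≈ 558.2894 billion.
After: m₂ = 1 / (0.2734) ≈ 3.6576, MB₂ = 52.2 − 3.73 = 48.47, so M₂ = 3.6576 × 48.47 ≈ 177.2839 billion.
ΔM = M₂ − M₁ = 177.2839 − 558.2894 = -381.0055 billion.

-381 billion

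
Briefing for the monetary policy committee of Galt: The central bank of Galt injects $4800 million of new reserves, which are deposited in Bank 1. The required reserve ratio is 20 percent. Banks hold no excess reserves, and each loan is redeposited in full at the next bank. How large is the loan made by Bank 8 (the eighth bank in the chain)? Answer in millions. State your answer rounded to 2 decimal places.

$805.31 million

Each bank lends a fraction (1 − rr) = 0.8000 of the deposit it receives, so Bank 8 receives 4800·0.8000^7 and lends 4800·0.8000^8 ≈ 805.3064 million.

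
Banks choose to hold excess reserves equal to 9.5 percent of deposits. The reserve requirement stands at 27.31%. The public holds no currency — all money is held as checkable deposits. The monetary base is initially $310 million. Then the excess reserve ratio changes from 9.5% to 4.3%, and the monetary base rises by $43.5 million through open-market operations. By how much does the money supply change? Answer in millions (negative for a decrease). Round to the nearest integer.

Before: m₁ = 1 / (0.2731 + 0.095) ≈ 2.7167, MB₁ = 310, so M₁ = 2.7167 × 310 = 842.177 million.
After: m₂ = 1 / (0.2731 + 0.043) ≈ 3.1636, MB₂ = 310 + 43.5 = 353.5, so M₂ = 3.1636 × 353.5 = 1118.3326 million.
ΔM = M₂ − M₁ = 1118.3326 − 842.177 = 276.1556 million.

$276 million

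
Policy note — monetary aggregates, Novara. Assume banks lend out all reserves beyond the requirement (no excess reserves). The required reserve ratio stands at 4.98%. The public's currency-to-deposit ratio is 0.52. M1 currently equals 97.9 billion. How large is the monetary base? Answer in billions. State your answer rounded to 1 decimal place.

36.7 billion

The money multiplier is m = (1 + c) / (rr + c) = (1 + 0.52) / (0.0498 + 0.52) ≈ 2.6676.
MB = M / m = 97.9 / 2.6676 ≈ 36.6997 billion.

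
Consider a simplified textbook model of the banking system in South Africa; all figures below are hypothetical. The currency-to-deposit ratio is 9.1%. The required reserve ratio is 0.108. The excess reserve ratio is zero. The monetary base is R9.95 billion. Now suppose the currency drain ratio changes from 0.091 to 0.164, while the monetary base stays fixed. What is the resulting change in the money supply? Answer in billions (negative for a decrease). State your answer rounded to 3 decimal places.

-11.970 billion

Initially m₁ = (1 + 0.091) / (0.108 + 0.091) ≈ 5.48241, so M₁ = 5.48241 × 9.95 ≈ 54.55 billion.
After the change m₂ = (1 + 0.164) / (0.108 + 0.164) ≈ 4.27941, so M₂ = 4.27941 × 9.95 ≈ 42.5801 billion.
ΔM = M₂ − M₁ = 42.5801 − 54.55 = -11.9699 billion.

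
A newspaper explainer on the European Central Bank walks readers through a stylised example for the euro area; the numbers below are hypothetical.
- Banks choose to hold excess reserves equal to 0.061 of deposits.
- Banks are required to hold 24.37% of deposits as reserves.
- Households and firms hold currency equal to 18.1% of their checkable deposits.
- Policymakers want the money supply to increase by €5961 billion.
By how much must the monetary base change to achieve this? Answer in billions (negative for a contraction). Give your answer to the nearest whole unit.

€2452 billion

The money multiplier is m = (1 + c) / (rr + e + c) = (1 + 0.181) / (0.2437 + 0.061 + 0.181) ≈ 2.43154.
ΔMB = ΔM / m = (+5961) / 2.43154 ≈ 2451.5328 billion.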